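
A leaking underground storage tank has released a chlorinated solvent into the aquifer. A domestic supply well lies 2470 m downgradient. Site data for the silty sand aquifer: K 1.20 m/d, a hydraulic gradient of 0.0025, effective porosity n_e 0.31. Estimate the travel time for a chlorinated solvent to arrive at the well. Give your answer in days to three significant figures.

Specific discharge q = 1.20 × 0.0025 = 0.003000 m/d
Seepage velocity v = q / n = 0.003000 / 0.31 = 0.009677 m/d
t = L / v = 2470 / 0.009677 = 255200 d

255000 days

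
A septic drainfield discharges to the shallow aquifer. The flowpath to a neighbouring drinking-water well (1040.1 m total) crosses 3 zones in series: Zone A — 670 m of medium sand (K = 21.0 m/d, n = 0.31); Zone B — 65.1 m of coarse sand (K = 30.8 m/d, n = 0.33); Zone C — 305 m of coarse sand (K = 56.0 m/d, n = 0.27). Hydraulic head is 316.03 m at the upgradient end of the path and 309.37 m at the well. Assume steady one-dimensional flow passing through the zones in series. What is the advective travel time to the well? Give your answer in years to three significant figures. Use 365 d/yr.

5.06 years

Total head drop ΔH = 316.03 − 309.37 = 6.66 m
Continuity: the same q passes through each zone, so ΔH = q·Σ(L_j/K_j) — the zones act as resistances in series.
Σ(L/K) = 670/21.0 + 65.1/30.8 + 305/56.0 = 31.90 + 2.114 + 5.446 = 39.46 d
q = ΔH / Σ(L/K) = 6.66 / 39.46 = 0.1688 m/d (same in every zone)
Zone A: v = q/n = 0.1688/0.31 = 0.5444 m/d → t_A = 670/0.5444 = 1231 d
Zone B: v = q/n = 0.1688/0.33 = 0.5114 m/d → t_B = 65.1/0.5114 = 127.3 d
Zone C: v = q/n = 0.1688/0.27 = 0.6250 m/d → t_C = 305/0.6250 = 488.0 d
Total t = 1231 + 127.3 + 488.0 = 1846 d
   = 1846 / 365 = 5.06 yr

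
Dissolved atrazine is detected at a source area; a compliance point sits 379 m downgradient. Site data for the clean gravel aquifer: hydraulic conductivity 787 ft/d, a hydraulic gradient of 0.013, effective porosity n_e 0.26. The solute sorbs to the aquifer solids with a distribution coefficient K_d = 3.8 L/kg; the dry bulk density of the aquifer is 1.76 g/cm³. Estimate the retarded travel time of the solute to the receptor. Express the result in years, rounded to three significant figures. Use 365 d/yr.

K = 787 ft/d × 0.3048 = 239.9 m/d
Specific discharge q = 239.9 × 0.013 = 3.118 m/d
v = Ki/n = 239.9·0.013/0.26 = 11.99 m/d
Retardation R = 1 + ρ_b·K_d/n = 1 + 1.76×3.8/0.26 = 26.72
Contaminant velocity v_c = v/R = 11.99/26.72 = 0.4488 m/d
t = L/v_c = 379/0.4488 = 844.4 d
   = 844.4/365 = 2.31 yr

2.31 years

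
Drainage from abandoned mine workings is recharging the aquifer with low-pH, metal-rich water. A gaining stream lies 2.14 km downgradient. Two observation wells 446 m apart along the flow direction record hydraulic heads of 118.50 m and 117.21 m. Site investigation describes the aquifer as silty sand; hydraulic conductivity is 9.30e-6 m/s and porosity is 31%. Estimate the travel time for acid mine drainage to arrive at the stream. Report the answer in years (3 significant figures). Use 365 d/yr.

Hydraulic gradient i = (118.50 − 117.21) / 446 = 1.29 / 446 = 0.002892
K = 9.30e-6 m/s × 86400 s/d = 0.8035 m/d
Specific discharge q = 0.8035 × 0.002892 = 0.002324 m/d
v_s = q/n_e = 0.002324/0.31 = 0.007497 m/d
L = 2.14 km = 2140 m
t = L / v = 2140 / 0.007497 = 285400 d
   = 285400 / 365 = 782 yr

782 years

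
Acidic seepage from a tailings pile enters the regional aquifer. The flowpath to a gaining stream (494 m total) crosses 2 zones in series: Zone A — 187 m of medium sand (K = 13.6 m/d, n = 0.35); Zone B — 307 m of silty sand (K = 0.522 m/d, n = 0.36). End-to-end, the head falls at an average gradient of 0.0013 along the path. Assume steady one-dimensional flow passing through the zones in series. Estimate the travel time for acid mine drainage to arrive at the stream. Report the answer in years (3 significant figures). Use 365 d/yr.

Continuity: the same q passes through each zone, so ΔH = q·Σ(L_j/K_j) — the zones act as resistances in series.
Σ(L/K) = 187/13.6 + 307/0.522 = 13.75 + 588.1 = 601.9 d
K_eq = L_total / Σ(L/K) = 494 / 601.9 = 0.8208 m/d
q = K_eq · i = 0.8208 × 0.0013 = 0.001067 m/d (same in every zone)
Zone A: v = q/n = 0.001067/0.35 = 0.003049 m/d → t_A = 187/0.003049 = 61340 d
Zone B: v = q/n = 0.001067/0.36 = 0.002964 m/d → t_B = 307/0.002964 = 103600 d
Total t = 61340 + 103600 = 164900 d
   = 164900 / 365 = 452 yr

452 years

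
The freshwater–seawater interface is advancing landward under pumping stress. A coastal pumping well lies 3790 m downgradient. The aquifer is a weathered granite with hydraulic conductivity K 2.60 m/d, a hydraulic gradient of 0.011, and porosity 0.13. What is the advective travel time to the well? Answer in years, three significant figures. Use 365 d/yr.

Specific discharge q = 2.60 × 0.011 = 0.02860 m/d
Average linear velocity = 0.02860 / 0.13 = 0.2200 m/d
t = L / v = 3790 / 0.2200 = 17230 d
   = 17230 / 365 = 47.2 yr

47.2 years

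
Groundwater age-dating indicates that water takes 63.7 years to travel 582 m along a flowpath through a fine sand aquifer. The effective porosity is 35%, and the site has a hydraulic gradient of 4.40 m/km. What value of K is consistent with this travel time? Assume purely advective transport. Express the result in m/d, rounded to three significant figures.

t = 63.7 years = 23250 d
v = L / t = 582 / 23250 = 0.02503 m/d
K = v · n / i = 0.02503 × 0.35 / 0.0044 = 1.99 m/d

1.99 m/d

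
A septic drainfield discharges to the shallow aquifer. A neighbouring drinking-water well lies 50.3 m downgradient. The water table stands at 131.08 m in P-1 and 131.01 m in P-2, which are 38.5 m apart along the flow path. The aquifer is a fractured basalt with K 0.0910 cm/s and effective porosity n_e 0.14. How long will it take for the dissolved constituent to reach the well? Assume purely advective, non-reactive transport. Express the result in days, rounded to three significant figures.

49.3 days

Hydraulic gradient i = (131.08 − 131.01) / 38.5 = 0.07 / 38.5 = 0.001818
K = 0.0910 cm/s × 864 = 78.62 m/d
Specific discharge q = 78.62 × 0.001818 = 0.1430 m/d
Seepage velocity v = q / n = 0.1430 / 0.14 = 1.021 m/d
t = L / v = 50.3 / 1.021 = 49.26 d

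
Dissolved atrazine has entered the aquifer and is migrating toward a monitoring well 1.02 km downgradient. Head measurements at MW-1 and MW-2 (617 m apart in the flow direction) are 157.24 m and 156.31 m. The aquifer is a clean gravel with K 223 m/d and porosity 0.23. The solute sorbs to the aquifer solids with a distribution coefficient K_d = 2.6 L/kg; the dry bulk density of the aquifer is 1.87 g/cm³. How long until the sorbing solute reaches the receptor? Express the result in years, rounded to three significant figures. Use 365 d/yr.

Hydraulic gradient i = (157.24 − 156.31) / 617 = 0.93 / 617 = 0.001507
q = Ki = 223 × 0.001507 = 0.3361 m/d
Average linear velocity = 0.3361 / 0.23 = 1.461 m/d
Retardation R = 1 + ρ_b·K_d/n = 1 + 1.87×2.6/0.23 = 22.14
Contaminant velocity v_c = v/R = 1.461/22.14 = 0.06601 m/d
L = 1.02 km = 1020 m
t = L/v_c = 1020/0.06601 = 15450 d
   = 15450/365 = 42.3 yr

42.3 years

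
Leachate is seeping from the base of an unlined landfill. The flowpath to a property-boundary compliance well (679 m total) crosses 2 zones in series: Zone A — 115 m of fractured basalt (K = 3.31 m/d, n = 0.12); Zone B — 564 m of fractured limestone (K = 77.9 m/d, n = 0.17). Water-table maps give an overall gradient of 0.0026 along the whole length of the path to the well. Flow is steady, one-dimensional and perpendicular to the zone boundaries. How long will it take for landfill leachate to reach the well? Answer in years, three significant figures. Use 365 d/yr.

For zones in series the flux q is common to all zones; the equivalent conductivity is the harmonic (thickness-weighted) mean, K_eq = L_total / Σ(L_j/K_j).
Σ(L/K) = 115/3.31 + 564/77.9 = 34.74 + 7.240 = 41.98 d
K_eq = L_total / Σ(L/K) = 679 / 41.98 = 16.17 m/d
q = K_eq · i = 16.17 × 0.0026 = 0.04205 m/d (same in every zone)
Zone A: v = q/n = 0.04205/0.12 = 0.3504 m/d → t_A = 115/0.3504 = 328.2 d
Zone B: v = q/n = 0.04205/0.17 = 0.2474 m/d → t_B = 564/0.2474 = 2280 d
Total t = 328.2 + 2280 = 2608 d
   = 2608 / 365 = 7.15 yr

7.15 years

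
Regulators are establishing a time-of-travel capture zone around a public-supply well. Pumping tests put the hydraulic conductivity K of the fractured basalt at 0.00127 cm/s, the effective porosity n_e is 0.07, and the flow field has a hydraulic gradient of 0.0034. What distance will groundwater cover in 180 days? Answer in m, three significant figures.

9.59 m

K = 0.00127 cm/s × 864 = 1.097 m/d
Darcy flux q = K·i = 1.097 × 0.0034 = 0.003731 m/d
Seepage velocity v = q / n = 0.003731 / 0.07 = 0.05330 m/d
L = v × T = 0.05330 × 180 = 9.593 m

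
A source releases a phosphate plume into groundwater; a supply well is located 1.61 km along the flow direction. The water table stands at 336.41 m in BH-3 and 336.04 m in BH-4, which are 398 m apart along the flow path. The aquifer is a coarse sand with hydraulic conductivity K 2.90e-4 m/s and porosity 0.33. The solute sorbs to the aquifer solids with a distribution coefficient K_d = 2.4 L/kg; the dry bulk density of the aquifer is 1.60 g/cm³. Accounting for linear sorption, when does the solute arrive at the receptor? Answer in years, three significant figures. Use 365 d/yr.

Hydraulic gradient i = (336.41 − 336.04) / 398 = 0.37 / 398 = 9.296e-4
K = 2.90e-4 m/s × 86400 s/d = 25.06 m/d
q = Ki = 25.06 × 9.296e-4 = 0.02329 m/d
v = Ki/n = 25.06·9.296e-4/0.33 = 0.07059 m/d
Retardation R = 1 + ρ_b·K_d/n = 1 + 1.60×2.4/0.33 = 12.64
Contaminant velocity v_c = v/R = 0.07059/12.64 = 0.005586 m/d
L = 1.61 km = 1610 m
t = L/v_c = 1610/0.005586 = 288200 d
   = 288200/365 = 790 yr

790 years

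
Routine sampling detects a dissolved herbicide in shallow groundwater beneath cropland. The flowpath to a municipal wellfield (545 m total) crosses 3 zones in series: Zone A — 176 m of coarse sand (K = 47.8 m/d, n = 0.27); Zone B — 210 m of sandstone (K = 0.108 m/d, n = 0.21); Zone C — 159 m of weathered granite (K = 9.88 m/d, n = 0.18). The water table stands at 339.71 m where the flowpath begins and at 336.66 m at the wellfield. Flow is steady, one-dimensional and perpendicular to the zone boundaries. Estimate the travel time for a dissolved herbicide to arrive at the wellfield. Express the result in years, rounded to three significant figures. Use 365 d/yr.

Total head drop ΔH = 339.71 − 336.66 = 3.05 m
Continuity: the same q passes through each zone, so ΔH = q·Σ(L_j/K_j) — the zones act as resistances in series.
Σ(L/K) = 176/47.8 + 210/0.108 + 159/9.88 = 3.682 + 1944 + 16.09 = 1964 d
q = ΔH / Σ(L/K) = 3.05 / 1964 = 0.001553 m/d (same in every zone)
Zone A: v = q/n = 0.001553/0.27 = 0.005751 m/d → t_A = 176/0.005751 = 30600 d
Zone B: v = q/n = 0.001553/0.21 = 0.007394 m/d → t_B = 210/0.007394 = 28400 d
Zone C: v = q/n = 0.001553/0.18 = 0.008627 m/d → t_C = 159/0.008627 = 18430 d
Total t = 30600 + 28400 + 18430 = 77440 d
   = 77440 / 365 = 212 yr

212 years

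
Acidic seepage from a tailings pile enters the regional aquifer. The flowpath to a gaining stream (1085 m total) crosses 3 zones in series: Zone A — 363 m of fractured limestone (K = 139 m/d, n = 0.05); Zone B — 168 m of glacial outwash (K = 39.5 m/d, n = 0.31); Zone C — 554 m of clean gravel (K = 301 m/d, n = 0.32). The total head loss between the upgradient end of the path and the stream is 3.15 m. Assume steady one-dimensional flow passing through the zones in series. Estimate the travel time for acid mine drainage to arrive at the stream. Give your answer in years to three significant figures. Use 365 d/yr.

Continuity: the same q passes through each zone, so ΔH = q·Σ(L_j/K_j) — the zones act as resistances in series.
Σ(L/K) = 363/139 + 168/39.5 + 554/301 = 2.612 + 4.253 + 1.841 = 8.705 d
q = ΔH / Σ(L/K) = 3.15 / 8.705 = 0.3619 m/d (same in every zone)
Zone A: v = q/n = 0.3619/0.05 = 7.237 m/d → t_A = 363/7.237 = 50.16 d
Zone B: v = q/n = 0.3619/0.31 = 1.167 m/d → t_B = 168/1.167 = 143.9 d
Zone C: v = q/n = 0.3619/0.32 = 1.131 m/d → t_C = 554/1.131 = 489.9 d
Total t = 50.16 + 143.9 + 489.9 = 684.0 d
   = 684.0 / 365 = 1.87 yr

1.87 years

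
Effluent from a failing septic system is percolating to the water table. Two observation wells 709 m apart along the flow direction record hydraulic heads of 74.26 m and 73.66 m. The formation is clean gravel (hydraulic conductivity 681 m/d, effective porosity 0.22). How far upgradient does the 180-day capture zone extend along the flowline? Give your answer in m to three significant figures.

472 m

Hydraulic gradient i = (74.26 − 73.66) / 709 = 0.60 / 709 = 8.463e-4
Darcy flux q = K·i = 681 × 8.463e-4 = 0.5763 m/d
Seepage velocity v = q / n = 0.5763 / 0.22 = 2.620 m/d
L = v × T = 2.620 × 180 = 471.5 m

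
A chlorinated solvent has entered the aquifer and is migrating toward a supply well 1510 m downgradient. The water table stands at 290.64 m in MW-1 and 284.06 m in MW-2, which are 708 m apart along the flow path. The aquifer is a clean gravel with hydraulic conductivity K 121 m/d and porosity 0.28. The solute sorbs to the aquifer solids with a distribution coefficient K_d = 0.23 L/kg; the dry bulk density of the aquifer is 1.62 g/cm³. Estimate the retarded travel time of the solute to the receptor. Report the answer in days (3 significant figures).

Hydraulic gradient i = (290.64 − 284.06) / 708 = 6.58 / 708 = 0.009294
Darcy flux q = K·i = 121 × 0.009294 = 1.125 m/d
Average linear velocity = 1.125 / 0.28 = 4.016 m/d
Retardation R = 1 + ρ_b·K_d/n = 1 + 1.62×0.23/0.28 = 2.331
Contaminant velocity v_c = v/R = 4.016/2.331 = 1.723 m/d
t = L/v_c = 1510/1.723 = 876.3 d

876 days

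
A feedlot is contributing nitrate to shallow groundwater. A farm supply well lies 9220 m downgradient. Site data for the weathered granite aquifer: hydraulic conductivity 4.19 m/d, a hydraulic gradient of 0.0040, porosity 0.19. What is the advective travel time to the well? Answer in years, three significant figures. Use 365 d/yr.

286 years

Darcy flux q = K·i = 4.19 × 0.0040 = 0.01676 m/d
v_s = q/n_e = 0.01676/0.19 = 0.08821 m/d
t = L / v = 9220 / 0.08821 = 104500 d
   = 104500 / 365 = 286 yr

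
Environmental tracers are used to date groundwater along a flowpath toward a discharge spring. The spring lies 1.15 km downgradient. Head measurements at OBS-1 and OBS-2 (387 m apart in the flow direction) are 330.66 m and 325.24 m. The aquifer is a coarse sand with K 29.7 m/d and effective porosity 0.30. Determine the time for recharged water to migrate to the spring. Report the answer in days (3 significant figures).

Hydraulic gradient i = (330.66 − 325.24) / 387 = 5.42 / 387 = 0.01401
q = Ki = 29.7 × 0.01401 = 0.4160 m/d
Average linear velocity = 0.4160 / 0.30 = 1.387 m/d
L = 1.15 km = 1150 m
t = L / v = 1150 / 1.387 = 829.4 d

829 days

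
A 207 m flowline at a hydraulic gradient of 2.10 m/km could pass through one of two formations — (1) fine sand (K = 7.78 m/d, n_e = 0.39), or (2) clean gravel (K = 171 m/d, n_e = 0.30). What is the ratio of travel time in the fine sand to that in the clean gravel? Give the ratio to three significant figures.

Unit 1 (fine sand): v = 7.78×0.0021/0.39 = 0.04189 m/d, t = 207/0.04189 = 4941 d
Unit 2 (clean gravel): v = 171×0.0021/0.30 = 1.197 m/d, t = 207/1.197 = 172.9 d
t(fine sand) / t(clean gravel) = 4941/172.9 = 28.6

28.6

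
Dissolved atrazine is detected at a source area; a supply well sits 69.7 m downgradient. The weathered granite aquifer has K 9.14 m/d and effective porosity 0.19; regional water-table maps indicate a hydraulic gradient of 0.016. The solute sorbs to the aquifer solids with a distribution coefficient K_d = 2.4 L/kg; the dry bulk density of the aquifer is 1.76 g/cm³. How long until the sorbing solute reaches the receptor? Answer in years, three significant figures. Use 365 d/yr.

q = Ki = 9.14 × 0.016 = 0.1462 m/d
Seepage velocity v = q / n = 0.1462 / 0.19 = 0.7697 m/d
Retardation R = 1 + ρ_b·K_d/n = 1 + 1.76×2.4/0.19 = 23.23
Contaminant velocity v_c = v/R = 0.7697/23.23 = 0.03313 m/d
t = L/v_c = 69.7/0.03313 = 2104 d
   = 2104/365 = 5.76 yr

5.76 years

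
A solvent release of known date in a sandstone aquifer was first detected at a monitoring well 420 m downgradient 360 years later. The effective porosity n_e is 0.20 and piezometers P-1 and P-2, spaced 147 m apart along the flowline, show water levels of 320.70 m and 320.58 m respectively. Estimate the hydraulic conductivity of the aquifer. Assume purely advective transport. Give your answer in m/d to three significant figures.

0.783 m/d

Hydraulic gradient i = (320.70 − 320.58) / 147 = 0.12 / 147 = 8.163e-4
t = 360 years = 131400 d
v = L / t = 420 / 131400 = 0.003196 m/d
K = v · n / i = 0.003196 × 0.20 / 8.163e-4 = 0.783 m/d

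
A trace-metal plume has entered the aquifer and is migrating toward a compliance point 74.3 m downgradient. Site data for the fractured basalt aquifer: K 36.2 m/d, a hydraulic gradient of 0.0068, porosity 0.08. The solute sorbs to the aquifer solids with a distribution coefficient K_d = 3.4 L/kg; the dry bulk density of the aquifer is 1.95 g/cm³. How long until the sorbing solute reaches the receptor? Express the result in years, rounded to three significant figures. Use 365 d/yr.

Darcy flux q = K·i = 36.2 × 0.0068 = 0.2462 m/d
Average linear velocity = 0.2462 / 0.08 = 3.077 m/d
Retardation R = 1 + ρ_b·K_d/n = 1 + 1.95×3.4/0.08 = 83.88
Contaminant velocity v_c = v/R = 3.077/83.88 = 0.03669 m/d
t = L/v_c = 74.3/0.03669 = 2025 d
   = 2025/365 = 5.55 yr

5.55 years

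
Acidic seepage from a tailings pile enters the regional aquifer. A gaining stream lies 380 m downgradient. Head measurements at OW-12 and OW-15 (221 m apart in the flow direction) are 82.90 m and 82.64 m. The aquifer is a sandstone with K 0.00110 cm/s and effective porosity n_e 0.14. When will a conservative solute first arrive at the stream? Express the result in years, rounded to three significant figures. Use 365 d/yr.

130 years

Hydraulic gradient i = (82.90 − 82.64) / 221 = 0.26 / 221 = 0.001176
K = 0.00110 cm/s × 864 = 0.9504 m/d
Specific discharge q = 0.9504 × 0.001176 = 0.001118 m/d
v_s = q/n_e = 0.001118/0.14 = 0.007987 m/d
t = L / v = 380 / 0.007987 = 47580 d
   = 47580 / 365 = 130 yr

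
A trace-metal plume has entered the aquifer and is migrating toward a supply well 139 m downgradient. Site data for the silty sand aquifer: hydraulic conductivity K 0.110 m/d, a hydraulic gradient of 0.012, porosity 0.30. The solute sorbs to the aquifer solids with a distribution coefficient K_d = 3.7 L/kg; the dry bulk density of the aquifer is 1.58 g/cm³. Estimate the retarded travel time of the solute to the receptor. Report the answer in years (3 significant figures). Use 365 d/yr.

1770 years

Specific discharge q = 0.110 × 0.012 = 0.001320 m/d
v = Ki/n = 0.110·0.012/0.30 = 0.004400 m/d
Retardation R = 1 + ρ_b·K_d/n = 1 + 1.58×3.7/0.30 = 20.49
Contaminant velocity v_c = v/R = 0.004400/20.49 = 2.148e-4 m/d
t = L/v_c = 139/2.148e-4 = 647200 d
   = 647200/365 = 1770 yr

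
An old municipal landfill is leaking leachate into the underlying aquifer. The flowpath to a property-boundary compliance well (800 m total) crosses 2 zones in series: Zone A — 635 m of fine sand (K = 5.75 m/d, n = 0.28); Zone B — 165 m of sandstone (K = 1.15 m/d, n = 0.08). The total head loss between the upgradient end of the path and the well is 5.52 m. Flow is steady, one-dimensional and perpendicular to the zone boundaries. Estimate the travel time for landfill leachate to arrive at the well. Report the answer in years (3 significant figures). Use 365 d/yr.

Steady 1-D flow in series ⇒ the Darcy flux q is identical in every zone and the zone head losses add (resistances L/K in series).
Σ(L/K) = 635/5.75 + 165/1.15 = 110.4 + 143.5 = 253.9 d
q = ΔH / Σ(L/K) = 5.52 / 253.9 = 0.02174 m/d (same in every zone)
Zone A: v = q/n = 0.02174/0.28 = 0.07764 m/d → t_A = 635/0.07764 = 8179 d
Zone B: v = q/n = 0.02174/0.08 = 0.2717 m/d → t_B = 165/0.2717 = 607.2 d
Total t = 8179 + 607.2 = 8786 d
   = 8786 / 365 = 24.1 yr

24.1 years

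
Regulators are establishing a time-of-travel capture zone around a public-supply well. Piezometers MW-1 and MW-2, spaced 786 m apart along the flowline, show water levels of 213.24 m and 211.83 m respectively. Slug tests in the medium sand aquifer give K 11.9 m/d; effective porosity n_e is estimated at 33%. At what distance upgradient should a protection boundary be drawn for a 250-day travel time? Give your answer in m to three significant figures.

16.2 m

Hydraulic gradient i = (213.24 − 211.83) / 786 = 1.41 / 786 = 0.001794
Darcy flux q = K·i = 11.9 × 0.001794 = 0.02135 m/d
Average linear velocity = 0.02135 / 0.33 = 0.06469 m/d
L = v × T = 0.06469 × 250 = 16.17 m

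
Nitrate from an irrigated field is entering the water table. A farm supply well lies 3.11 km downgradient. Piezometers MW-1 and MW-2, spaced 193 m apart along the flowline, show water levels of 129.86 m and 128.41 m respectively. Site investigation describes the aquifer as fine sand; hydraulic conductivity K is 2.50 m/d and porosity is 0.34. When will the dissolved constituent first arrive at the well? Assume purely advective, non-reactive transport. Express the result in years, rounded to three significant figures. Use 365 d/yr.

Hydraulic gradient i = (129.86 − 128.41) / 193 = 1.45 / 193 = 0.007513
q = Ki = 2.50 × 0.007513 = 0.01878 m/d
v_s = q/n_e = 0.01878/0.34 = 0.05524 m/d
L = 3.11 km = 3110 m
t = L / v = 3110 / 0.05524 = 56300 d
   = 56300 / 365 = 154 yr

154 years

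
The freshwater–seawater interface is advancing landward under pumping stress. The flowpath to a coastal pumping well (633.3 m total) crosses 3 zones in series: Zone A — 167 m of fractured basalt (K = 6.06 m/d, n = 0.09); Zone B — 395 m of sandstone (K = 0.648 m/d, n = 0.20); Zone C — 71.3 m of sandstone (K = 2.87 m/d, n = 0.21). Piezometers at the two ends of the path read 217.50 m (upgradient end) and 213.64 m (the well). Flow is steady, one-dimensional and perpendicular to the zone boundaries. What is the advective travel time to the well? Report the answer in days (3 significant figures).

18700 days

Total head drop ΔH = 217.50 − 213.64 = 3.86 m
Continuity: the same q passes through each zone, so ΔH = q·Σ(L_j/K_j) — the zones act as resistances in series.
Σ(L/K) = 167/6.06 + 395/0.648 + 71.3/2.87 = 27.56 + 609.6 + 24.84 = 662.0 d
q = ΔH / Σ(L/K) = 3.86 / 662.0 = 0.005831 m/d (same in every zone)
Zone A: v = q/n = 0.005831/0.09 = 0.06479 m/d → t_A = 167/0.06479 = 2578 d
Zone B: v = q/n = 0.005831/0.20 = 0.02916 m/d → t_B = 395/0.02916 = 13550 d
Zone C: v = q/n = 0.005831/0.21 = 0.02777 m/d → t_C = 71.3/0.02777 = 2568 d
Total t = 2578 + 13550 + 2568 = 18690 d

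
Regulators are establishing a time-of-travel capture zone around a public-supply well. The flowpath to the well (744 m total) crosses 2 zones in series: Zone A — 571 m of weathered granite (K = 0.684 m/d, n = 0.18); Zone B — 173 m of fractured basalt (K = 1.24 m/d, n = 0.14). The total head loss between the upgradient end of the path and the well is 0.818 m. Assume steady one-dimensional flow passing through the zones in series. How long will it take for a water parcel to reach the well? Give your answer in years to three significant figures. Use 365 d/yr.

Continuity: the same q passes through each zone, so ΔH = q·Σ(L_j/K_j) — the zones act as resistances in series.
Σ(L/K) = 571/0.684 + 173/1.24 = 834.8 + 139.5 = 974.3 d
q = ΔH / Σ(L/K) = 0.818 / 974.3 = 8.396e-4 m/d (same in every zone)
Zone A: v = q/n = 8.396e-4/0.18 = 0.004664 m/d → t_A = 571/0.004664 = 122400 d
Zone B: v = q/n = 8.396e-4/0.14 = 0.005997 m/d → t_B = 173/0.005997 = 28850 d
Total t = 122400 + 28850 = 151300 d
   = 151300 / 365 = 414 yr

414 years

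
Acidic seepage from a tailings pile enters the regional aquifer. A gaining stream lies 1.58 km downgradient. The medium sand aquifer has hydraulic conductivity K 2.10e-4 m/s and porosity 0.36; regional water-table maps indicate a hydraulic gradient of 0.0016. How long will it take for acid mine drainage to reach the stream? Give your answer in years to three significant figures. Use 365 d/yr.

K = 2.10e-4 m/s × 86400 s/d = 18.14 m/d
Specific discharge q = 18.14 × 0.0016 = 0.02903 m/d
v_s = q/n_e = 0.02903/0.36 = 0.08064 m/d
L = 1.58 km = 1580 m
t = L / v = 1580 / 0.08064 = 19590 d
   = 19590 / 365 = 53.7 yr

53.7 years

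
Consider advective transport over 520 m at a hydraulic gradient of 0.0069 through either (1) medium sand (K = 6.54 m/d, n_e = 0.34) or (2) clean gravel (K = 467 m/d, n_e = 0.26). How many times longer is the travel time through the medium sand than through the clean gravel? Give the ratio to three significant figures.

93.4

Unit 1 (medium sand): v = 6.54×0.0069/0.34 = 0.1327 m/d, t = 520/0.1327 = 3918 d
Unit 2 (clean gravel): v = 467×0.0069/0.26 = 12.39 m/d, t = 520/12.39 = 41.96 d
t(medium sand) / t(clean gravel) = 3918/41.96 = 93.4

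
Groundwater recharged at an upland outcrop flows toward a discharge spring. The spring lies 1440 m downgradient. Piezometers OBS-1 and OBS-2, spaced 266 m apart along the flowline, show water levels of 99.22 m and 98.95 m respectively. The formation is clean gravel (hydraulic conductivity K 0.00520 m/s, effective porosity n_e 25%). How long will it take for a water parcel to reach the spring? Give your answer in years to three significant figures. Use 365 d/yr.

Hydraulic gradient i = (99.22 − 98.95) / 266 = 0.27 / 266 = 0.001015
K = 0.00520 m/s × 86400 s/d = 449.3 m/d
Specific discharge q = 449.3 × 0.001015 = 0.4560 m/d
v = Ki/n = 449.3·0.001015/0.25 = 1.824 m/d
t = L / v = 1440 / 1.824 = 789.4 d
   = 789.4 / 365 = 2.16 yr

2.16 years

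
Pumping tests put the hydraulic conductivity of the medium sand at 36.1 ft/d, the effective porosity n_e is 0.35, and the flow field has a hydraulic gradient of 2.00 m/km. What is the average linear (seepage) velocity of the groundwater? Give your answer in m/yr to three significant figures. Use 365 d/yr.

22.9 m/yr

K = 36.1 ft/d × 0.3048 = 11.00 m/d
Darcy flux q = K·i = 11.00 × 0.0020 = 0.02201 m/d
v = Ki/n = 11.00·0.0020/0.35 = 0.06288 m/d
   = 0.06288 × 365 = 22.9 m/yr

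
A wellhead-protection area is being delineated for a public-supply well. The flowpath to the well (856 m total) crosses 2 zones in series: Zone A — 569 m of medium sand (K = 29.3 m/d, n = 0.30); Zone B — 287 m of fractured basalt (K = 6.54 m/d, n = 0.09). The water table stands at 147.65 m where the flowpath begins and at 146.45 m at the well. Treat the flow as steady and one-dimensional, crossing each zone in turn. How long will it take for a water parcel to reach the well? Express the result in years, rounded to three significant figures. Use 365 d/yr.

Total head drop ΔH = 147.65 − 146.45 = 1.20 m
Steady 1-D flow in series ⇒ the Darcy flux q is identical in every zone and the zone head losses add (resistances L/K in series).
Σ(L/K) = 569/29.3 + 287/6.54 = 19.42 + 43.88 = 63.30 d
q = ΔH / Σ(L/K) = 1.20 / 63.30 = 0.01896 m/d (same in every zone)
Zone A: v = q/n = 0.01896/0.30 = 0.06319 m/d → t_A = 569/0.06319 = 9005 d
Zone B: v = q/n = 0.01896/0.09 = 0.2106 m/d → t_B = 287/0.2106 = 1363 d
Total t = 9005 + 1363 = 10370 d
   = 10370 / 365 = 28.4 yr

28.4 years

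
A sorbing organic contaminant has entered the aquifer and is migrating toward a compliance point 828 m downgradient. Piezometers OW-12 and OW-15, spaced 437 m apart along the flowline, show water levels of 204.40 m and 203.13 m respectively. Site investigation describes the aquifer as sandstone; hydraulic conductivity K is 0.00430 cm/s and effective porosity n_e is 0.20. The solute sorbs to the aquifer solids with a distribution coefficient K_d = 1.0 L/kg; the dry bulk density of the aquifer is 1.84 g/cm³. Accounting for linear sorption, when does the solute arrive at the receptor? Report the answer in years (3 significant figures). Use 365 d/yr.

429 years

Hydraulic gradient i = (204.40 − 203.13) / 437 = 1.27 / 437 = 0.002906
K = 0.00430 cm/s × 864 = 3.715 m/d
Darcy flux q = K·i = 3.715 × 0.002906 = 0.01080 m/d
Seepage velocity v = q / n = 0.01080 / 0.20 = 0.05399 m/d
Retardation R = 1 + ρ_b·K_d/n = 1 + 1.84×1.0/0.20 = 10.20
Contaminant velocity v_c = v/R = 0.05399/10.20 = 0.005293 m/d
t = L/v_c = 828/0.005293 = 156400 d
   = 156400/365 = 429 yr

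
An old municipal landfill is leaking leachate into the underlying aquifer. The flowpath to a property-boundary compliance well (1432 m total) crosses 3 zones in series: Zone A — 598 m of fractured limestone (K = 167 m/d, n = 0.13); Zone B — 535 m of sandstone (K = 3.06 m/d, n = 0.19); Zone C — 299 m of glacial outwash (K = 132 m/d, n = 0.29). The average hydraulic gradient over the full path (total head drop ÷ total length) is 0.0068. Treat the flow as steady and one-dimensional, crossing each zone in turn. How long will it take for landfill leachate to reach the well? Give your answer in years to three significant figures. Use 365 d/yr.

Steady 1-D flow in series ⇒ the Darcy flux q is identical in every zone and the zone head losses add (resistances L/K in series).
Σ(L/K) = 598/167 + 535/3.06 + 299/132 = 3.581 + 174.8 + 2.265 = 180.7 d
K_eq = L_total / Σ(L/K) = 1432 / 180.7 = 7.926 m/d
q = K_eq · i = 7.926 × 0.0068 = 0.05389 m/d (same in every zone)
Zone A: v = q/n = 0.05389/0.13 = 0.4146 m/d → t_A = 598/0.4146 = 1442 d
Zone B: v = q/n = 0.05389/0.19 = 0.2836 m/d → t_B = 535/0.2836 = 1886 d
Zone C: v = q/n = 0.05389/0.29 = 0.1858 m/d → t_C = 299/0.1858 = 1609 d
Total t = 1442 + 1886 + 1609 = 4938 d
   = 4938 / 365 = 13.5 yr

13.5 years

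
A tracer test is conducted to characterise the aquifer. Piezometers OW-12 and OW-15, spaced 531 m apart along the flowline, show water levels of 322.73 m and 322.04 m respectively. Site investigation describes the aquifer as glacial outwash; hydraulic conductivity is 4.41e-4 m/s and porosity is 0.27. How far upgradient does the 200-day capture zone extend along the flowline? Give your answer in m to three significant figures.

Hydraulic gradient i = (322.73 − 322.04) / 531 = 0.69 / 531 = 0.001299
K = 4.41e-4 m/s × 86400 s/d = 38.10 m/d
Specific discharge q = 38.10 × 0.001299 = 0.04951 m/d
v = Ki/n = 38.10·0.001299/0.27 = 0.1834 m/d
L = v × T = 0.1834 × 200 = 36.68 m

36.7 m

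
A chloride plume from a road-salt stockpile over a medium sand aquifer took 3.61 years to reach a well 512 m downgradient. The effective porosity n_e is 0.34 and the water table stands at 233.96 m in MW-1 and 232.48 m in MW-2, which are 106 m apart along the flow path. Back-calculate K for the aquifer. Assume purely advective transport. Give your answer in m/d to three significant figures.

9.46 m/d

Hydraulic gradient i = (233.96 − 232.48) / 106 = 1.48 / 106 = 0.01396
t = 3.61 years = 1318 d
v = L / t = 512 / 1318 = 0.3886 m/d
K = v · n / i = 0.3886 × 0.34 / 0.01396 = 9.46 m/d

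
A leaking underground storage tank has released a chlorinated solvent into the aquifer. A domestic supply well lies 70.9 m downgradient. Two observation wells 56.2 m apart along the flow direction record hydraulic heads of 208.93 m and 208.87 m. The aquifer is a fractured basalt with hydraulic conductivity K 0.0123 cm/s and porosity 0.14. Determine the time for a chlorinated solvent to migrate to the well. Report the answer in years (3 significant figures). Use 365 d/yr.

Hydraulic gradient i = (208.93 − 208.87) / 56.2 = 0.06 / 56.2 = 0.001068
K = 0.0123 cm/s × 864 = 10.63 m/d
Specific discharge q = 10.63 × 0.001068 = 0.01135 m/d
Average linear velocity = 0.01135 / 0.14 = 0.08104 m/d
t = L / v = 70.9 / 0.08104 = 874.9 d
   = 874.9 / 365 = 2.40 yr

2.40 years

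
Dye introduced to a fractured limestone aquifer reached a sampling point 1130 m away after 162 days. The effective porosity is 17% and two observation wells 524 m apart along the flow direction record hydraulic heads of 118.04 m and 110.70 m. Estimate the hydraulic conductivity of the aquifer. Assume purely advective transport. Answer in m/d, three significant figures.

Hydraulic gradient i = (118.04 − 110.70) / 524 = 7.34 / 524 = 0.01401
v = L / t = 1130 / 162 = 6.975 m/d
K = v · n / i = 6.975 × 0.17 / 0.01401 = 84.7 m/d

84.7 m/d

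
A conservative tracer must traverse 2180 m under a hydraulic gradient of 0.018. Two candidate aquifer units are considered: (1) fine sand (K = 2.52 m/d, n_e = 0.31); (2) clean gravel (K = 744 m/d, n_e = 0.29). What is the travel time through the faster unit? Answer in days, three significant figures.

Unit 1 (fine sand): v = 2.52×0.018/0.31 = 0.1463 m/d, t = 2180/0.1463 = 14900 d
Unit 2 (clean gravel): v = 744×0.018/0.29 = 46.18 m/d, t = 2180/46.18 = 47.21 d
Faster unit: t = 47.2 d

47.2 days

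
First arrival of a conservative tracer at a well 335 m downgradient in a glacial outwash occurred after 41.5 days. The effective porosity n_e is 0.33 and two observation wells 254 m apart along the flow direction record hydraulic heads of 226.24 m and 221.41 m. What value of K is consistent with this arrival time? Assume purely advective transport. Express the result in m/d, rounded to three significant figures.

140 m/d

Hydraulic gradient i = (226.24 − 221.41) / 254 = 4.83 / 254 = 0.01902
v = L / t = 335 / 41.5 = 8.072 m/d
K = v · n / i = 8.072 × 0.33 / 0.01902 = 140 m/d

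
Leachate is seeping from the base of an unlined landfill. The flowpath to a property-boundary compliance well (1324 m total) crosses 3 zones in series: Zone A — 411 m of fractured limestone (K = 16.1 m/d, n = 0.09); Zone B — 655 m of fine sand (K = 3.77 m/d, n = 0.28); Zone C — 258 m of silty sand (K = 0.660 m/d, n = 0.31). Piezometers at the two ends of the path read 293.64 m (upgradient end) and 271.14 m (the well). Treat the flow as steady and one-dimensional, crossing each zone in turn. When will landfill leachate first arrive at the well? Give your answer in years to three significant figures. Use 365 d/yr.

Total head drop ΔH = 293.64 − 271.14 = 22.50 m
Continuity: the same q passes through each zone, so ΔH = q·Σ(L_j/K_j) — the zones act as resistances in series.
Σ(L/K) = 411/16.1 + 655/3.77 + 258/0.660 = 25.53 + 173.7 + 390.9 = 590.2 d
q = ΔH / Σ(L/K) = 22.50 / 590.2 = 0.03812 m/d (same in every zone)
Zone A: v = q/n = 0.03812/0.09 = 0.4236 m/d → t_A = 411/0.4236 = 970.3 d
Zone B: v = q/n = 0.03812/0.28 = 0.1362 m/d → t_B = 655/0.1362 = 4811 d
Zone C: v = q/n = 0.03812/0.31 = 0.1230 m/d → t_C = 258/0.1230 = 2098 d
Total t = 970.3 + 4811 + 2098 = 7879 d
   = 7879 / 365 = 21.6 yr

21.6 years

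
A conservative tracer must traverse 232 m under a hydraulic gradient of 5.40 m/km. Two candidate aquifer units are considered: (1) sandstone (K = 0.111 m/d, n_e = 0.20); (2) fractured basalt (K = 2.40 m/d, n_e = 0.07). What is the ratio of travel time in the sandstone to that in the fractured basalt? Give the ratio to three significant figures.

Unit 1 (sandstone): v = 0.111×0.0054/0.20 = 0.002997 m/d, t = 232/0.002997 = 77410 d
Unit 2 (fractured basalt): v = 2.40×0.0054/0.07 = 0.1851 m/d, t = 232/0.1851 = 1253 d
t(sandstone) / t(fractured basalt) = 77410/1253 = 61.8

61.8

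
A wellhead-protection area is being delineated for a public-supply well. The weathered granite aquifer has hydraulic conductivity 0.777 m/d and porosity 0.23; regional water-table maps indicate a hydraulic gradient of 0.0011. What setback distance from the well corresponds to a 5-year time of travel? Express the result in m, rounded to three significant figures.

q = Ki = 0.777 × 0.0011 = 8.547e-4 m/d
Seepage velocity v = q / n = 8.547e-4 / 0.23 = 0.003716 m/d
T = 5 yr × 365 = 1825 d
L = v × T = 0.003716 × 1825 = 6.782 m

6.78 m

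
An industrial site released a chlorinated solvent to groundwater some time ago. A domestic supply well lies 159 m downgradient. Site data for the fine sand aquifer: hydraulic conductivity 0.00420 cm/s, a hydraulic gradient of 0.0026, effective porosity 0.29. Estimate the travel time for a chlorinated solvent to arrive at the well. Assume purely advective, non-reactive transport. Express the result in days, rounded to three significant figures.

K = 0.00420 cm/s × 864 = 3.629 m/d
q = Ki = 3.629 × 0.0026 = 0.009435 m/d
Average linear velocity = 0.009435 / 0.29 = 0.03253 m/d
t = L / v = 159 / 0.03253 = 4887 d

4890 days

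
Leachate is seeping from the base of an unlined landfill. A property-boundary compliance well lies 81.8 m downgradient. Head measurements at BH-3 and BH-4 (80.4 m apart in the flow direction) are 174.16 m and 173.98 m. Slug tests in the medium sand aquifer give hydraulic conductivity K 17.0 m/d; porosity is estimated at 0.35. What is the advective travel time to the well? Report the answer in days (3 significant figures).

752 days

Hydraulic gradient i = (174.16 − 173.98) / 80.4 = 0.18 / 80.4 = 0.002239
q = Ki = 17.0 × 0.002239 = 0.03806 m/d
Seepage velocity v = q / n = 0.03806 / 0.35 = 0.1087 m/d
t = L / v = 81.8 / 0.1087 = 752.2 d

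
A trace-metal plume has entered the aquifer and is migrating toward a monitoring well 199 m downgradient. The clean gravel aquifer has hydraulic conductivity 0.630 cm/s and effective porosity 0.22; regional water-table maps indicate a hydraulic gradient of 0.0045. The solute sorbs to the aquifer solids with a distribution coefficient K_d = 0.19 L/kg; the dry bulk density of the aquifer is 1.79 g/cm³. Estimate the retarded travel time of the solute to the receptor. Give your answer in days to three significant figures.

K = 0.630 cm/s × 864 = 544.3 m/d
Specific discharge q = 544.3 × 0.0045 = 2.449 m/d
v_s = q/n_e = 2.449/0.22 = 11.13 m/d
Retardation R = 1 + ρ_b·K_d/n = 1 + 1.79×0.19/0.22 = 2.546
Contaminant velocity v_c = v/R = 11.13/2.546 = 4.373 m/d
t = L/v_c = 199/4.373 = 45.50 d

45.5 days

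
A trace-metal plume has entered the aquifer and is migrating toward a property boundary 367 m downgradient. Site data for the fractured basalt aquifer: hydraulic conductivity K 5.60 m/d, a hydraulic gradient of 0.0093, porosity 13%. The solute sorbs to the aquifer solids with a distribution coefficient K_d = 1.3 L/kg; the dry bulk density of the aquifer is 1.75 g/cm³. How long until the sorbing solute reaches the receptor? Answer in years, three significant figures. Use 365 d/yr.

Darcy flux q = K·i = 5.60 × 0.0093 = 0.05208 m/d
v_s = q/n_e = 0.05208/0.13 = 0.4006 m/d
Retardation R = 1 + ρ_b·K_d/n = 1 + 1.75×1.3/0.13 = 18.50
Contaminant velocity v_c = v/R = 0.4006/18.50 = 0.02165 m/d
t = L/v_c = 367/0.02165 = 16950 d
   = 16950/365 = 46.4 yr

46.4 years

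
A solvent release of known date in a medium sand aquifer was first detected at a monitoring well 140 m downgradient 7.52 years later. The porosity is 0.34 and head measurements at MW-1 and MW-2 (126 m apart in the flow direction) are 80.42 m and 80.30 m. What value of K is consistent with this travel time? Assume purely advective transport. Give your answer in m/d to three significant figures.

18.2 m/d

Hydraulic gradient i = (80.42 − 80.30) / 126 = 0.12 / 126 = 9.524e-4
t = 7.52 years = 2745 d
v = L / t = 140 / 2745 = 0.05101 m/d
K = v · n / i = 0.05101 × 0.34 / 9.524e-4 = 18.2 m/d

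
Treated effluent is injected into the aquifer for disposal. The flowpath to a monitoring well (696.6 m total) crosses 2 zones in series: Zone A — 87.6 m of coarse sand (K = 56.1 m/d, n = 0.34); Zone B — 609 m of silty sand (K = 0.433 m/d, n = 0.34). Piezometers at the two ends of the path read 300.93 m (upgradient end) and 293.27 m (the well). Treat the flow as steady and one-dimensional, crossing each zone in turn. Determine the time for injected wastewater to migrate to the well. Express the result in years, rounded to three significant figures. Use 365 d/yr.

Total head drop ΔH = 300.93 − 293.27 = 7.66 m
Steady 1-D flow in series ⇒ the Darcy flux q is identical in every zone and the zone head losses add (resistances L/K in series).
Σ(L/K) = 87.6/56.1 + 609/0.433 = 1.561 + 1406 = 1408 d
q = ΔH / Σ(L/K) = 7.66 / 1408 = 0.005440 m/d (same in every zone)
Zone A: v = q/n = 0.005440/0.34 = 0.01600 m/d → t_A = 87.6/0.01600 = 5475 d
Zone B: v = q/n = 0.005440/0.34 = 0.01600 m/d → t_B = 609/0.01600 = 38060 d
Total t = 5475 + 38060 = 43540 d
   = 43540 / 365 = 119 yr

119 years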